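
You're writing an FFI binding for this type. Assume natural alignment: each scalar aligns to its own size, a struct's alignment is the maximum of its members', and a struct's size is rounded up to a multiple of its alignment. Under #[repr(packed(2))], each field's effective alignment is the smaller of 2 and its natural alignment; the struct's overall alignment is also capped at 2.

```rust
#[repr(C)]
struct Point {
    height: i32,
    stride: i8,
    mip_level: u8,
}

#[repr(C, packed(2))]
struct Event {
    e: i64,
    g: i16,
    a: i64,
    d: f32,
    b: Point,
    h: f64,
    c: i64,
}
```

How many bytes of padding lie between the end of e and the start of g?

Point: height at 0 (size 4, align 4) → ends 4; stride at 4 (size 1, align 1) → ends 5; mip_level at 5 (size 1, align 1) → ends 6; tail pad 2 to reach multiple of 4; total 8 bytes, alignment 4
e at 0 (size 8, align 2) → ends 8
g at 8 (size 2, align 2) → ends 10

0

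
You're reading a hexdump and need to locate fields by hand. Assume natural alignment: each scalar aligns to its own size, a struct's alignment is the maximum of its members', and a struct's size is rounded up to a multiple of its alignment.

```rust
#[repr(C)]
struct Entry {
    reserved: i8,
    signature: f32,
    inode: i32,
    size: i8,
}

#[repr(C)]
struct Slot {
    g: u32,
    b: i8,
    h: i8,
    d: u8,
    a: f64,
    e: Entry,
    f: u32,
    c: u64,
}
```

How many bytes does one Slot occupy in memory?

Entry: reserved at 0 (size 1, align 1) → ends 1; pad 3 to align 4 for signature; signature at 4 (size 4, align 4) → ends 8; inode at 8 (size 4, align 4) → ends 12; size at 12 (size 1, align 1) → ends 13; tail pad 3 to reach multiple of 4; total 16 bytes, alignment 4
g at 0 (size 4, align 4) → ends 4
b at 4 (size 1, align 1) → ends 5
h at 5 (size 1, align 1) → ends 6
d at 6 (size 1, align 1) → ends 7
pad 1 to align 8 for a
a at 8 (size 8, align 8) → ends 16
e at 16 (size 16, align 4) → ends 32
f at 32 (size 4, align 4) → ends 36
pad 4 to align 8 for c
c at 40 (size 8, align 8) → ends 48
total 48 bytes, alignment 8

48 bytes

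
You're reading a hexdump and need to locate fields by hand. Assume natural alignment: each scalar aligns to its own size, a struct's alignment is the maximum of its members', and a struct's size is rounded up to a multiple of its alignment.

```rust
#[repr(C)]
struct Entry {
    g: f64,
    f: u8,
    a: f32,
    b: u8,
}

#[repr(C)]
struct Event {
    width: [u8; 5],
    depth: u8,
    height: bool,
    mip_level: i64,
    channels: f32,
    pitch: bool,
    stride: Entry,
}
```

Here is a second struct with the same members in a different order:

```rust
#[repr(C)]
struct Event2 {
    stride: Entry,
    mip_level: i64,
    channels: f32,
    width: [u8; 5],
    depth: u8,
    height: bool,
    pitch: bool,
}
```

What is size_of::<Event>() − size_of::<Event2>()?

0

Entry: g at 0 (size 8, align 8) → ends 8; f at 8 (size 1, align 1) → ends 9; pad 3 to align 4 for a; a at 12 (size 4, align 4) → ends 16; b at 16 (size 1, align 1) → ends 17; tail pad 7 to reach multiple of 8; total 24 bytes, alignment 8
width at 0 (size 5, align 1) → ends 5
depth at 5 (size 1, align 1) → ends 6
height at 6 (size 1, align 1) → ends 7
pad 1 to align 8 for mip_level
mip_level at 8 (size 8, align 8) → ends 16
channels at 16 (size 4, align 4) → ends 20
pitch at 20 (size 1, align 1) → ends 21
pad 3 to align 8 for stride
stride at 24 (size 24, align 8) → ends 48
total 48 bytes, alignment 8
— Event2 —
stride at 0 (size 24, align 8) → ends 24
mip_level at 24 (size 8, align 8) → ends 32
channels at 32 (size 4, align 4) → ends 36
width at 36 (size 5, align 1) → ends 41
depth at 41 (size 1, align 1) → ends 42
height at 42 (size 1, align 1) → ends 43
pitch at 43 (size 1, align 1) → ends 44
tail pad 4 to reach multiple of 8
total 48 bytes, alignment 8
48 − 48 = 0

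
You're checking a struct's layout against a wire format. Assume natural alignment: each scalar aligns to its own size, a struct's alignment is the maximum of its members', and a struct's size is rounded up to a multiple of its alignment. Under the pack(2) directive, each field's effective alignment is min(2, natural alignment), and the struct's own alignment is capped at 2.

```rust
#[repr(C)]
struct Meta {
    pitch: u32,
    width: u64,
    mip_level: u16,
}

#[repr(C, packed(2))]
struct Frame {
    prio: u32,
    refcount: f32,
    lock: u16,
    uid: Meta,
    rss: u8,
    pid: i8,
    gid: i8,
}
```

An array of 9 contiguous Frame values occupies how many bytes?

Meta: 0..4  pitch  (4B, 4-aligned); 4..8  -- padding (4B); 8..16  width  (8B, 8-aligned); 16..18  mip_level  (2B, 2-aligned); 18..24  -- tail padding (6B); sizeof = 24, alignof = 8
0..4  prio  (4B, 2-aligned)
4..8  refcount  (4B, 2-aligned)
8..10  lock  (2B, 2-aligned)
10..34  uid  (24B, 2-aligned)
34..35  rss  (1B, 1-aligned)
35..36  pid  (1B, 1-aligned)
36..37  gid  (1B, 1-aligned)
37..38  -- tail padding (1B)
sizeof = 38, alignof = 2
array of 9: 9 × 38 = 342

342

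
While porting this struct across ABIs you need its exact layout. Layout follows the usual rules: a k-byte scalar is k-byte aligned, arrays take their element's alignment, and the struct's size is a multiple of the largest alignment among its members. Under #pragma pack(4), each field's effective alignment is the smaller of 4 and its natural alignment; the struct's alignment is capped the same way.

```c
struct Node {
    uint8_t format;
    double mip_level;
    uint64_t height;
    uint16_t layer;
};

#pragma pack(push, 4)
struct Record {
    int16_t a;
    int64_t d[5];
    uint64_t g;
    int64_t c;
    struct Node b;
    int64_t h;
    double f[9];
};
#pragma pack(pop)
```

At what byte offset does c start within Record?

52

Node: @0: format [1B, align 1] → 1; +7 pad (align 8); @8: mip_level [8B, align 8] → 16; @16: height [8B, align 8] → 24; @24: layer [2B, align 2] → 26; +6 tail pad (align 8); size 32, align 8
@0: a [2B, align 2] → 2
+2 pad (align 4)
@4: d [40B, align 4] → 44
@44: g [8B, align 4] → 52
@52: c [8B, align 4] → 60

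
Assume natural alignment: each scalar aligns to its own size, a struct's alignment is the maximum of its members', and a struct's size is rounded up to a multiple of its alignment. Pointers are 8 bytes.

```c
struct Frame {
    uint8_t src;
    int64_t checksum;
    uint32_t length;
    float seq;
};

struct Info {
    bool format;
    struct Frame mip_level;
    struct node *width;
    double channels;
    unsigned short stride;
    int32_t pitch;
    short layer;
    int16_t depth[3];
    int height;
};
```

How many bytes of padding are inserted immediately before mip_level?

7

Frame: src at 0 (size 1, align 1) → ends 1; pad 7 to align 8 for checksum; checksum at 8 (size 8, align 8) → ends 16; length at 16 (size 4, align 4) → ends 20; seq at 20 (size 4, align 4) → ends 24; total 24 bytes, alignment 8
format at 0 (size 1, align 1) → ends 1
pad 7 to align 8 for mip_level
mip_level at 8 (size 24, align 8) → ends 32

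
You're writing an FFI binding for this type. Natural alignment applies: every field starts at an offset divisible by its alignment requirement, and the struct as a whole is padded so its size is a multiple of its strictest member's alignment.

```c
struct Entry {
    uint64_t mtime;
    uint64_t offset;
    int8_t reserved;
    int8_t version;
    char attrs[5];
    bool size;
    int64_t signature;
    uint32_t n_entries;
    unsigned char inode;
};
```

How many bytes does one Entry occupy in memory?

40

0..8  mtime  (8B, 8-aligned)
8..16  offset  (8B, 8-aligned)
16..17  reserved  (1B, 1-aligned)
17..18  version  (1B, 1-aligned)
18..23  attrs  (5B, 1-aligned)
23..24  size  (1B, 1-aligned)
24..32  signature  (8B, 8-aligned)
32..36  n_entries  (4B, 4-aligned)
36..37  inode  (1B, 1-aligned)
37..40  -- tail padding (3B)
sizeof = 40, alignof = 8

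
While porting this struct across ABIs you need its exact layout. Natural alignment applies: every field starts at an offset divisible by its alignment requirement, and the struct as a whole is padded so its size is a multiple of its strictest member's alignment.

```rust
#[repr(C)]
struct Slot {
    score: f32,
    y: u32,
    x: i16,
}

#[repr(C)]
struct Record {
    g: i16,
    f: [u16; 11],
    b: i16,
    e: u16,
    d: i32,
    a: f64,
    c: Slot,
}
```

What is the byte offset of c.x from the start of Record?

Slot: @0: score [4B, align 4] → 4; @4: y [4B, align 4] → 8; @8: x [2B, align 2] → 10; +2 tail pad (align 4); size 12, align 4
@0: g [2B, align 2] → 2
@2: f [22B, align 2] → 24
@24: b [2B, align 2] → 26
@26: e [2B, align 2] → 28
@28: d [4B, align 4] → 32
@32: a [8B, align 8] → 40
@40: c [12B, align 4] → 52
within Slot: x at 8
40 + 8 = 48

48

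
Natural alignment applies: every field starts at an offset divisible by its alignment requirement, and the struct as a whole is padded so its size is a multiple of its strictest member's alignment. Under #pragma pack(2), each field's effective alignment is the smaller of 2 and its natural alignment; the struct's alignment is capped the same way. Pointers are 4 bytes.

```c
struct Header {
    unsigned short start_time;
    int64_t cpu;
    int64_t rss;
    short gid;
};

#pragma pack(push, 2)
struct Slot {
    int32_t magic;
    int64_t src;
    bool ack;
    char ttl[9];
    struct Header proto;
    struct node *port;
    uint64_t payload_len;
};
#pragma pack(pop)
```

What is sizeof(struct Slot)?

Header: @0: start_time [2B, align 2] → 2; +6 pad (align 8); @8: cpu [8B, align 8] → 16; @16: rss [8B, align 8] → 24; @24: gid [2B, align 2] → 26; +6 tail pad (align 8); size 32, align 8
@0: magic [4B, align 2] → 4
@4: src [8B, align 2] → 12
@12: ack [1B, align 1] → 13
@13: ttl [9B, align 1] → 22
@22: proto [32B, align 2] → 54
@54: port [4B, align 2] → 58
@58: payload_len [8B, align 2] → 66
size 66, align 2

66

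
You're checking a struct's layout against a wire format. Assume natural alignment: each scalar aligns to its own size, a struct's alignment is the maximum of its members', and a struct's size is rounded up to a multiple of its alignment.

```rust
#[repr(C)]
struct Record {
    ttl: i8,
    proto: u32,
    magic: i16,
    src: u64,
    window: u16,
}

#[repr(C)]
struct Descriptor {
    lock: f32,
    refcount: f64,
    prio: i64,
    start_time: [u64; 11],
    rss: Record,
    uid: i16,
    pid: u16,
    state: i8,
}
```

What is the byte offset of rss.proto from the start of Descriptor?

116

Record: 0..1  ttl  (1B, 1-aligned); 1..4  -- padding (3B); 4..8  proto  (4B, 4-aligned); 8..10  magic  (2B, 2-aligned); 10..16  -- padding (6B); 16..24  src  (8B, 8-aligned); 24..26  window  (2B, 2-aligned); 26..32  -- tail padding (6B); sizeof = 32, alignof = 8
0..4  lock  (4B, 4-aligned)
4..8  -- padding (4B)
8..16  refcount  (8B, 8-aligned)
16..24  prio  (8B, 8-aligned)
24..112  start_time  (88B, 8-aligned)
112..144  rss  (32B, 8-aligned)
within Record: proto at 4
112 + 4 = 116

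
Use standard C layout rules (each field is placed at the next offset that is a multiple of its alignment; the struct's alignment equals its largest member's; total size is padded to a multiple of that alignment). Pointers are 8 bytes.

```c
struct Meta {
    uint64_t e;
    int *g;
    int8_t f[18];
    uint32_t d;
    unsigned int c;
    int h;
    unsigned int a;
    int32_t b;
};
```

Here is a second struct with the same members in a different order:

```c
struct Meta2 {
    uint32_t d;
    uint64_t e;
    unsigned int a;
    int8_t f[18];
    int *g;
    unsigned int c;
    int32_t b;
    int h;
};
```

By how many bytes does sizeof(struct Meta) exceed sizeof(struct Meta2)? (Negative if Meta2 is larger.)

-8

@0: e [8B, align 8] → 8
@8: g [8B, align 8] → 16
@16: f [18B, align 1] → 34
+2 pad (align 4)
@36: d [4B, align 4] → 40
@40: c [4B, align 4] → 44
@44: h [4B, align 4] → 48
@48: a [4B, align 4] → 52
@52: b [4B, align 4] → 56
size 56, align 8
— Meta2 —
@0: d [4B, align 4] → 4
+4 pad (align 8)
@8: e [8B, align 8] → 16
@16: a [4B, align 4] → 20
@20: f [18B, align 1] → 38
+2 pad (align 8)
@40: g [8B, align 8] → 48
@48: c [4B, align 4] → 52
@52: b [4B, align 4] → 56
@56: h [4B, align 4] → 60
+4 tail pad (align 8)
size 64, align 8
56 − 64 = -8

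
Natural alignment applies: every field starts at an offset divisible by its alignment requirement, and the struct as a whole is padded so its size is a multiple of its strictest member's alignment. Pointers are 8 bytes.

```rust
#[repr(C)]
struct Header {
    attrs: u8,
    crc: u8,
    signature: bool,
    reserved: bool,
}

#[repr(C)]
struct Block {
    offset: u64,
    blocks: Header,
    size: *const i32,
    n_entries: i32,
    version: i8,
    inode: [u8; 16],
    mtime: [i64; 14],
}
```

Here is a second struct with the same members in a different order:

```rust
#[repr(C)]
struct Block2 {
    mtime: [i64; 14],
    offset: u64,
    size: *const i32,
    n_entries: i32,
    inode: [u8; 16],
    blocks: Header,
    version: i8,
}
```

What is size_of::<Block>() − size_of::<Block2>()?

Header: @0: attrs [1B, align 1] → 1; @1: crc [1B, align 1] → 2; @2: signature [1B, align 1] → 3; @3: reserved [1B, align 1] → 4; size 4, align 1
@0: offset [8B, align 8] → 8
@8: blocks [4B, align 1] → 12
+4 pad (align 8)
@16: size [8B, align 8] → 24
@24: n_entries [4B, align 4] → 28
@28: version [1B, align 1] → 29
@29: inode [16B, align 1] → 45
+3 pad (align 8)
@48: mtime [112B, align 8] → 160
size 160, align 8
— Block2 —
@0: mtime [112B, align 8] → 112
@112: offset [8B, align 8] → 120
@120: size [8B, align 8] → 128
@128: n_entries [4B, align 4] → 132
@132: inode [16B, align 1] → 148
@148: blocks [4B, align 1] → 152
@152: version [1B, align 1] → 153
+7 tail pad (align 8)
size 160, align 8
160 − 160 = 0

0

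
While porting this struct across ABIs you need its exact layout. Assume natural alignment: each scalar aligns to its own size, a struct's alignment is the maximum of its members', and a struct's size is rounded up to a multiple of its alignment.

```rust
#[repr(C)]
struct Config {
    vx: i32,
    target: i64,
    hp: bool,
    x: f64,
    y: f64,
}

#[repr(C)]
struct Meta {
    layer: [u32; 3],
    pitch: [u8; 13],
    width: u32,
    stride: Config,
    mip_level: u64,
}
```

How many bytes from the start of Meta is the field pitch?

Config: vx at 0 (size 4, align 4) → ends 4; pad 4 to align 8 for target; target at 8 (size 8, align 8) → ends 16; hp at 16 (size 1, align 1) → ends 17; pad 7 to align 8 for x; x at 24 (size 8, align 8) → ends 32; y at 32 (size 8, align 8) → ends 40; total 40 bytes, alignment 8
layer at 0 (size 12, align 4) → ends 12
pitch at 12 (size 13, align 1) → ends 25

12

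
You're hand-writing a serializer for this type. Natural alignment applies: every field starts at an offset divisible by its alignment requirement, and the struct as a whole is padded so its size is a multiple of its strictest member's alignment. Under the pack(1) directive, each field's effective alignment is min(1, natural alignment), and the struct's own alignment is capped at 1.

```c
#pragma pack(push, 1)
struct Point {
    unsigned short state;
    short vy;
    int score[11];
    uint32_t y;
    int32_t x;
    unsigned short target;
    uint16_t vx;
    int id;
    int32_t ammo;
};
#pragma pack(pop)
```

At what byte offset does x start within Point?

@0: state [2B, align 1] → 2
@2: vy [2B, align 1] → 4
@4: score [44B, align 1] → 48
@48: y [4B, align 1] → 52
@52: x [4B, align 1] → 56

52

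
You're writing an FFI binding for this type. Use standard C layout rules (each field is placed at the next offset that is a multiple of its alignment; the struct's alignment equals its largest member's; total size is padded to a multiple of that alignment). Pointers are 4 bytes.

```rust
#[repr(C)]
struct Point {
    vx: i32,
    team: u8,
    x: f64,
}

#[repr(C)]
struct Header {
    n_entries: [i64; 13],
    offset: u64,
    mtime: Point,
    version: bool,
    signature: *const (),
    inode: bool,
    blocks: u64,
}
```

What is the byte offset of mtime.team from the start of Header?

Point: vx at 0 (size 4, align 4) → ends 4; team at 4 (size 1, align 1) → ends 5; pad 3 to align 8 for x; x at 8 (size 8, align 8) → ends 16; total 16 bytes, alignment 8
n_entries at 0 (size 104, align 8) → ends 104
offset at 104 (size 8, align 8) → ends 112
mtime at 112 (size 16, align 8) → ends 128
within Point: team at 4
112 + 4 = 116

116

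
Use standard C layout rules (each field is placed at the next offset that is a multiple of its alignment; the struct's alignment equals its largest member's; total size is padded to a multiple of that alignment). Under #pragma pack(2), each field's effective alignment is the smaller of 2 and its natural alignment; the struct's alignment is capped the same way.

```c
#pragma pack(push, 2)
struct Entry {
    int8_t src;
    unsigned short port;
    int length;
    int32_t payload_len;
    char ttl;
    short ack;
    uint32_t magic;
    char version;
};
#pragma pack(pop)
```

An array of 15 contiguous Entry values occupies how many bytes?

330

0..1  src  (1B, 1-aligned)
1..2  -- padding (1B)
2..4  port  (2B, 2-aligned)
4..8  length  (4B, 2-aligned)
8..12  payload_len  (4B, 2-aligned)
12..13  ttl  (1B, 1-aligned)
13..14  -- padding (1B)
14..16  ack  (2B, 2-aligned)
16..20  magic  (4B, 2-aligned)
20..21  version  (1B, 1-aligned)
21..22  -- tail padding (1B)
sizeof = 22, alignof = 2
array of 15: 15 × 22 = 330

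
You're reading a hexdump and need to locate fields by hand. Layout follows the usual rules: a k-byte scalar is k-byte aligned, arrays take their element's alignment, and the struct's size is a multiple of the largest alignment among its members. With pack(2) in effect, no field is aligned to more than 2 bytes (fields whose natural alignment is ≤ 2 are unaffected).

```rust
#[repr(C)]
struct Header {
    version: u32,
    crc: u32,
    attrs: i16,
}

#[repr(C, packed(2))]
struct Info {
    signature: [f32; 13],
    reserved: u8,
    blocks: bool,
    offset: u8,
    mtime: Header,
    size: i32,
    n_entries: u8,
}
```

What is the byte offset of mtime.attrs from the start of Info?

Header: version at 0 (size 4, align 4) → ends 4; crc at 4 (size 4, align 4) → ends 8; attrs at 8 (size 2, align 2) → ends 10; tail pad 2 to reach multiple of 4; total 12 bytes, alignment 4
signature at 0 (size 52, align 2) → ends 52
reserved at 52 (size 1, align 1) → ends 53
blocks at 53 (size 1, align 1) → ends 54
offset at 54 (size 1, align 1) → ends 55
pad 1 to align 2 for mtime
mtime at 56 (size 12, align 2) → ends 68
within Header: attrs at 8
56 + 8 = 64

64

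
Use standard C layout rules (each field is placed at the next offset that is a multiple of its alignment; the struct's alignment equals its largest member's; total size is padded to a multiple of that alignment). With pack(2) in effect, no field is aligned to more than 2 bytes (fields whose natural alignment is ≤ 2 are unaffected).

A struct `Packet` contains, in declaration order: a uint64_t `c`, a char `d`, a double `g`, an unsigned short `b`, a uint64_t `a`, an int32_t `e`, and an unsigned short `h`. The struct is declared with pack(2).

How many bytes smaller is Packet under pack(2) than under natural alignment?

natural layout:
  c at 0 (size 8, align 8) → ends 8
  d at 8 (size 1, align 1) → ends 9
  pad 7 to align 8 for g
  g at 16 (size 8, align 8) → ends 24
  b at 24 (size 2, align 2) → ends 26
  pad 6 to align 8 for a
  a at 32 (size 8, align 8) → ends 40
  e at 40 (size 4, align 4) → ends 44
  h at 44 (size 2, align 2) → ends 46
  tail pad 2 to reach multiple of 8
  total 48 bytes, alignment 8
packed(2) layout:
  c at 0 (size 8, align 2) → ends 8
  d at 8 (size 1, align 1) → ends 9
  pad 1 to align 2 for g
  g at 10 (size 8, align 2) → ends 18
  b at 18 (size 2, align 2) → ends 20
  a at 20 (size 8, align 2) → ends 28
  e at 28 (size 4, align 2) → ends 32
  h at 32 (size 2, align 2) → ends 34
  total 34 bytes, alignment 2
48 − 34 = 14

14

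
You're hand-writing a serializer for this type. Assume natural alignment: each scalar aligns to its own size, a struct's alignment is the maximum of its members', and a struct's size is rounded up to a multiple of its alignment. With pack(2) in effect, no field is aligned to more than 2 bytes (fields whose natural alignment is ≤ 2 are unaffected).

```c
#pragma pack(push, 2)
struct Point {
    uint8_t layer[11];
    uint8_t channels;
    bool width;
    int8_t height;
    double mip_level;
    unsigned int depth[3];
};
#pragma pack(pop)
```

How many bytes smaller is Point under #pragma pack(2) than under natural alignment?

6

natural layout:
  layer at 0 (size 11, align 1) → ends 11
  channels at 11 (size 1, align 1) → ends 12
  width at 12 (size 1, align 1) → ends 13
  height at 13 (size 1, align 1) → ends 14
  pad 2 to align 8 for mip_level
  mip_level at 16 (size 8, align 8) → ends 24
  depth at 24 (size 12, align 4) → ends 36
  tail pad 4 to reach multiple of 8
  total 40 bytes, alignment 8
packed(2) layout:
  layer at 0 (size 11, align 1) → ends 11
  channels at 11 (size 1, align 1) → ends 12
  width at 12 (size 1, align 1) → ends 13
  height at 13 (size 1, align 1) → ends 14
  mip_level at 14 (size 8, align 2) → ends 22
  depth at 22 (size 12, align 2) → ends 34
  total 34 bytes, alignment 2
40 − 34 = 6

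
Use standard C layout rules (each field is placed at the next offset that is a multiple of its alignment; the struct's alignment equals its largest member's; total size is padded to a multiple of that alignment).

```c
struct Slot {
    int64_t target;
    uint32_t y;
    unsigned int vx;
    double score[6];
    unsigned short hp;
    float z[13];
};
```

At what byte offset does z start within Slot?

68

0..8  target  (8B, 8-aligned)
8..12  y  (4B, 4-aligned)
12..16  vx  (4B, 4-aligned)
16..64  score  (48B, 8-aligned)
64..66  hp  (2B, 2-aligned)
66..68  -- padding (2B)
68..120  z  (52B, 4-aligned)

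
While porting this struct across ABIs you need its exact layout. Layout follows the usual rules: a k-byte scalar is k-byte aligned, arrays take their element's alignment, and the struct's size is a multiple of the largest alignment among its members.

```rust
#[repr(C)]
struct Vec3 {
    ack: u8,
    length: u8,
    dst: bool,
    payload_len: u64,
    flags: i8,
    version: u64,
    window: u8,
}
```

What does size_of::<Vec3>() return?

40

0..1  ack  (1B, 1-aligned)
1..2  length  (1B, 1-aligned)
2..3  dst  (1B, 1-aligned)
3..8  -- padding (5B)
8..16  payload_len  (8B, 8-aligned)
16..17  flags  (1B, 1-aligned)
17..24  -- padding (7B)
24..32  version  (8B, 8-aligned)
32..33  window  (1B, 1-aligned)
33..40  -- tail padding (7B)
sizeof = 40, alignof = 8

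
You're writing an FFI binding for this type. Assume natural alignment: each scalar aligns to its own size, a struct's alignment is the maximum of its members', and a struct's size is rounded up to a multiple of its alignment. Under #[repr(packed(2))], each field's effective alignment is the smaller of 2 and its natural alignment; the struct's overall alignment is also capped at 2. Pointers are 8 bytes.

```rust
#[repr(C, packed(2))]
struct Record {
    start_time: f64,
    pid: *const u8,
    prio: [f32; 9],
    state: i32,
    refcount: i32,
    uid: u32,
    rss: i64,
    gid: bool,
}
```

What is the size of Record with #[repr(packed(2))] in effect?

start_time at 0 (size 8, align 2) → ends 8
pid at 8 (size 8, align 2) → ends 16
prio at 16 (size 36, align 2) → ends 52
state at 52 (size 4, align 2) → ends 56
refcount at 56 (size 4, align 2) → ends 60
uid at 60 (size 4, align 2) → ends 64
rss at 64 (size 8, align 2) → ends 72
gid at 72 (size 1, align 1) → ends 73
tail pad 1 to reach multiple of 2
total 74 bytes, alignment 2

74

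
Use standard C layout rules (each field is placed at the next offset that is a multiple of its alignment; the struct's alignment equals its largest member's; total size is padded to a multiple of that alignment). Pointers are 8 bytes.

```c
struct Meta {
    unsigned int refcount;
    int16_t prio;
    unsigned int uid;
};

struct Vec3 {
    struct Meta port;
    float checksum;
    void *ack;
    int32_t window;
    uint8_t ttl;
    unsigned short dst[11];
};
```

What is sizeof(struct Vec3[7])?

Meta: refcount at 0 (size 4, align 4) → ends 4; prio at 4 (size 2, align 2) → ends 6; pad 2 to align 4 for uid; uid at 8 (size 4, align 4) → ends 12; total 12 bytes, alignment 4
port at 0 (size 12, align 4) → ends 12
checksum at 12 (size 4, align 4) → ends 16
ack at 16 (size 8, align 8) → ends 24
window at 24 (size 4, align 4) → ends 28
ttl at 28 (size 1, align 1) → ends 29
pad 1 to align 2 for dst
dst at 30 (size 22, align 2) → ends 52
tail pad 4 to reach multiple of 8
total 56 bytes, alignment 8
array of 7: 7 × 56 = 392

392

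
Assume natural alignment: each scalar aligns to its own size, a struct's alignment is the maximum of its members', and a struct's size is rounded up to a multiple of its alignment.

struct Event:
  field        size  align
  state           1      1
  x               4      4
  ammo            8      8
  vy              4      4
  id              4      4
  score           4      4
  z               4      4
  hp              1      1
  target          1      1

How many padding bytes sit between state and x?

@0: state [1B, align 1] → 1
+3 pad (align 4)
@4: x [4B, align 4] → 8

3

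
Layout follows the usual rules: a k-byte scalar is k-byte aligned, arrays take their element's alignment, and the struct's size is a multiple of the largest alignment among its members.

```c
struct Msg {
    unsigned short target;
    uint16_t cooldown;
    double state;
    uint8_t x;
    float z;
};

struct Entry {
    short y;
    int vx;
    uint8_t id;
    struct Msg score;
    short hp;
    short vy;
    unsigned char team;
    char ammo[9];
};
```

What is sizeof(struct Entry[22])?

Msg: 0..2  target  (2B, 2-aligned); 2..4  cooldown  (2B, 2-aligned); 4..8  -- padding (4B); 8..16  state  (8B, 8-aligned); 16..17  x  (1B, 1-aligned); 17..20  -- padding (3B); 20..24  z  (4B, 4-aligned); sizeof = 24, alignof = 8
0..2  y  (2B, 2-aligned)
2..4  -- padding (2B)
4..8  vx  (4B, 4-aligned)
8..9  id  (1B, 1-aligned)
9..16  -- padding (7B)
16..40  score  (24B, 8-aligned)
40..42  hp  (2B, 2-aligned)
42..44  vy  (2B, 2-aligned)
44..45  team  (1B, 1-aligned)
45..54  ammo  (9B, 1-aligned)
54..56  -- tail padding (2B)
sizeof = 56, alignof = 8
array of 22: 22 × 56 = 1232

1232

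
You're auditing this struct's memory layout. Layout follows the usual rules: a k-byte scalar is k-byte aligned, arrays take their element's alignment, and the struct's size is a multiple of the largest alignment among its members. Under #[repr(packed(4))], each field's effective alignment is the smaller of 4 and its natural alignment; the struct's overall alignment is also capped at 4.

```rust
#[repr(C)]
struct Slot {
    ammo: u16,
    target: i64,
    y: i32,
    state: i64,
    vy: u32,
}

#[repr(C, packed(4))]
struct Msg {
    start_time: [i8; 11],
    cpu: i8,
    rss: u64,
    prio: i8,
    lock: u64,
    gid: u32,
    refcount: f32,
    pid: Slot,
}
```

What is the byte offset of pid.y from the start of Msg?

56

Slot: @0: ammo [2B, align 2] → 2; +6 pad (align 8); @8: target [8B, align 8] → 16; @16: y [4B, align 4] → 20; +4 pad (align 8); @24: state [8B, align 8] → 32; @32: vy [4B, align 4] → 36; +4 tail pad (align 8); size 40, align 8
@0: start_time [11B, align 1] → 11
@11: cpu [1B, align 1] → 12
@12: rss [8B, align 4] → 20
@20: prio [1B, align 1] → 21
+3 pad (align 4)
@24: lock [8B, align 4] → 32
@32: gid [4B, align 4] → 36
@36: refcount [4B, align 4] → 40
@40: pid [40B, align 4] → 80
within Slot: y at 16
40 + 16 = 56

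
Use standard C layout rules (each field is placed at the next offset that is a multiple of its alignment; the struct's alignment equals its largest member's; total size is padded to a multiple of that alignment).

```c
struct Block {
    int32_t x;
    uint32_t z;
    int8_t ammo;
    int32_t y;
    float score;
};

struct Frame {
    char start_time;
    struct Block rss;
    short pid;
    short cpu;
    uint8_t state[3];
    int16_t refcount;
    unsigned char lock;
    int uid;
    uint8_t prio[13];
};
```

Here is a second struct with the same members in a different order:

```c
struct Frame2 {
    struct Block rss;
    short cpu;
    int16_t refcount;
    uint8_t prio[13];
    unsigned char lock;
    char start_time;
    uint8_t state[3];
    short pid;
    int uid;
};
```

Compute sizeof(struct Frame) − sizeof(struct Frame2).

8

Block: 0..4  x  (4B, 4-aligned); 4..8  z  (4B, 4-aligned); 8..9  ammo  (1B, 1-aligned); 9..12  -- padding (3B); 12..16  y  (4B, 4-aligned); 16..20  score  (4B, 4-aligned); sizeof = 20, alignof = 4
0..1  start_time  (1B, 1-aligned)
1..4  -- padding (3B)
4..24  rss  (20B, 4-aligned)
24..26  pid  (2B, 2-aligned)
26..28  cpu  (2B, 2-aligned)
28..31  state  (3B, 1-aligned)
31..32  -- padding (1B)
32..34  refcount  (2B, 2-aligned)
34..35  lock  (1B, 1-aligned)
35..36  -- padding (1B)
36..40  uid  (4B, 4-aligned)
40..53  prio  (13B, 1-aligned)
53..56  -- tail padding (3B)
sizeof = 56, alignof = 4
— Frame2 —
0..20  rss  (20B, 4-aligned)
20..22  cpu  (2B, 2-aligned)
22..24  refcount  (2B, 2-aligned)
24..37  prio  (13B, 1-aligned)
37..38  lock  (1B, 1-aligned)
38..39  start_time  (1B, 1-aligned)
39..42  state  (3B, 1-aligned)
42..44  pid  (2B, 2-aligned)
44..48  uid  (4B, 4-aligned)
sizeof = 48, alignof = 4
56 − 48 = 8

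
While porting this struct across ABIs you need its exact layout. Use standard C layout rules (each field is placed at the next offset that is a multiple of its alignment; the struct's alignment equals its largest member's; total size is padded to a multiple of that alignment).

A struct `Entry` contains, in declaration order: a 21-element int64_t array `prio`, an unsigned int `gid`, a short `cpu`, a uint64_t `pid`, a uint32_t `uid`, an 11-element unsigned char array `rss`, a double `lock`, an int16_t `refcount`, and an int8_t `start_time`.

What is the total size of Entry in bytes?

216

@0: prio [168B, align 8] → 168
@168: gid [4B, align 4] → 172
@172: cpu [2B, align 2] → 174
+2 pad (align 8)
@176: pid [8B, align 8] → 184
@184: uid [4B, align 4] → 188
@188: rss [11B, align 1] → 199
+1 pad (align 8)
@200: lock [8B, align 8] → 208
@208: refcount [2B, align 2] → 210
@210: start_time [1B, align 1] → 211
+5 tail pad (align 8)
size 216, align 8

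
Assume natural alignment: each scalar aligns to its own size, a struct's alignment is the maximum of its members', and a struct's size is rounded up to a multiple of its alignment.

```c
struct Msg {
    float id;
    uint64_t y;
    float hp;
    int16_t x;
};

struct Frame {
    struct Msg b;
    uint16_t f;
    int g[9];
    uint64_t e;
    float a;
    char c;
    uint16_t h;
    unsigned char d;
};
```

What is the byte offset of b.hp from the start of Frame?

Msg: 0..4  id  (4B, 4-aligned); 4..8  -- padding (4B); 8..16  y  (8B, 8-aligned); 16..20  hp  (4B, 4-aligned); 20..22  x  (2B, 2-aligned); 22..24  -- tail padding (2B); sizeof = 24, alignof = 8
0..24  b  (24B, 8-aligned)
within Msg: hp at 16
0 + 16 = 16

16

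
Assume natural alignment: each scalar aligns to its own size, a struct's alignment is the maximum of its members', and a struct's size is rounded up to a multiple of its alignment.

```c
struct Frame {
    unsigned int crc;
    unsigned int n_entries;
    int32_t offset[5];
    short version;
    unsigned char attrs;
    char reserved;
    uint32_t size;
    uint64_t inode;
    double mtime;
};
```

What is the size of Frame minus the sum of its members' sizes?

4

crc at 0 (size 4, align 4) → ends 4
n_entries at 4 (size 4, align 4) → ends 8
offset at 8 (size 20, align 4) → ends 28
version at 28 (size 2, align 2) → ends 30
attrs at 30 (size 1, align 1) → ends 31
reserved at 31 (size 1, align 1) → ends 32
size at 32 (size 4, align 4) → ends 36
pad 4 to align 8 for inode
inode at 40 (size 8, align 8) → ends 48
mtime at 48 (size 8, align 8) → ends 56
total 56 bytes, alignment 8
data bytes 52, size 56 → padding 4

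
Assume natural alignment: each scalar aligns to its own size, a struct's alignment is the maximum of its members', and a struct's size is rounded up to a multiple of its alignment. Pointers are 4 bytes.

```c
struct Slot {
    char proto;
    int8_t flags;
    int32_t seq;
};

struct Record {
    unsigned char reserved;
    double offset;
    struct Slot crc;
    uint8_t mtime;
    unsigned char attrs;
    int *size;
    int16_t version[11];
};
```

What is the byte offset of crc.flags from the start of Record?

17

Slot: proto at 0 (size 1, align 1) → ends 1; flags at 1 (size 1, align 1) → ends 2; pad 2 to align 4 for seq; seq at 4 (size 4, align 4) → ends 8; total 8 bytes, alignment 4
reserved at 0 (size 1, align 1) → ends 1
pad 7 to align 8 for offset
offset at 8 (size 8, align 8) → ends 16
crc at 16 (size 8, align 4) → ends 24
within Slot: flags at 1
16 + 1 = 17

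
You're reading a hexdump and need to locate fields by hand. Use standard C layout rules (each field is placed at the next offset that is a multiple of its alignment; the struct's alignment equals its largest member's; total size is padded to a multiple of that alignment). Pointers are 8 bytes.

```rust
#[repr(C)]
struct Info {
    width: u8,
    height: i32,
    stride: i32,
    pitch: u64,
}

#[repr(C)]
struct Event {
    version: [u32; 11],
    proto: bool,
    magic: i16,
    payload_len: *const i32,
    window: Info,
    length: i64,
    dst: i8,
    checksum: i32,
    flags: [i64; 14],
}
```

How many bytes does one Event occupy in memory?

Info: 0..1  width  (1B, 1-aligned); 1..4  -- padding (3B); 4..8  height  (4B, 4-aligned); 8..12  stride  (4B, 4-aligned); 12..16  -- padding (4B); 16..24  pitch  (8B, 8-aligned); sizeof = 24, alignof = 8
0..44  version  (44B, 4-aligned)
44..45  proto  (1B, 1-aligned)
45..46  -- padding (1B)
46..48  magic  (2B, 2-aligned)
48..56  payload_len  (8B, 8-aligned)
56..80  window  (24B, 8-aligned)
80..88  length  (8B, 8-aligned)
88..89  dst  (1B, 1-aligned)
89..92  -- padding (3B)
92..96  checksum  (4B, 4-aligned)
96..208  flags  (112B, 8-aligned)
sizeof = 208, alignof = 8

208 bytes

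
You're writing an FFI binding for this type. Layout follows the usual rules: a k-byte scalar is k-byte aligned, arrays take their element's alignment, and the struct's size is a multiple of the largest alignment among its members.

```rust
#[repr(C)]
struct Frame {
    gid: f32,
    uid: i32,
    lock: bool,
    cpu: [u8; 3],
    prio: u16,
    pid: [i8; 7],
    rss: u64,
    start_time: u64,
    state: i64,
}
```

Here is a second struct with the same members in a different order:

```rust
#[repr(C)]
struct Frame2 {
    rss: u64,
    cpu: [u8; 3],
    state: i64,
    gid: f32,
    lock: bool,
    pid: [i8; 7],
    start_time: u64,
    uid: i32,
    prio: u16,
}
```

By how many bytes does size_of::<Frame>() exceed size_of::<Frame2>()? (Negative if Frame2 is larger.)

-8

0..4  gid  (4B, 4-aligned)
4..8  uid  (4B, 4-aligned)
8..9  lock  (1B, 1-aligned)
9..12  cpu  (3B, 1-aligned)
12..14  prio  (2B, 2-aligned)
14..21  pid  (7B, 1-aligned)
21..24  -- padding (3B)
24..32  rss  (8B, 8-aligned)
32..40  start_time  (8B, 8-aligned)
40..48  state  (8B, 8-aligned)
sizeof = 48, alignof = 8
— Frame2 —
0..8  rss  (8B, 8-aligned)
8..11  cpu  (3B, 1-aligned)
11..16  -- padding (5B)
16..24  state  (8B, 8-aligned)
24..28  gid  (4B, 4-aligned)
28..29  lock  (1B, 1-aligned)
29..36  pid  (7B, 1-aligned)
36..40  -- padding (4B)
40..48  start_time  (8B, 8-aligned)
48..52  uid  (4B, 4-aligned)
52..54  prio  (2B, 2-aligned)
54..56  -- tail padding (2B)
sizeof = 56, alignof = 8
48 − 56 = -8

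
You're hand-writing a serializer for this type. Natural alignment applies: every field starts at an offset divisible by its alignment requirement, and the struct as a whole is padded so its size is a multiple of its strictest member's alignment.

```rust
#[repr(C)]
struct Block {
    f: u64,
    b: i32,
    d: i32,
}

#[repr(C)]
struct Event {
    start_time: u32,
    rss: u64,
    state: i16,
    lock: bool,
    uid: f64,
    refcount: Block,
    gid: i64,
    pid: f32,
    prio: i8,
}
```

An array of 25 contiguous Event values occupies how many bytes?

1600

Block: @0: f [8B, align 8] → 8; @8: b [4B, align 4] → 12; @12: d [4B, align 4] → 16; size 16, align 8
@0: start_time [4B, align 4] → 4
+4 pad (align 8)
@8: rss [8B, align 8] → 16
@16: state [2B, align 2] → 18
@18: lock [1B, align 1] → 19
+5 pad (align 8)
@24: uid [8B, align 8] → 32
@32: refcount [16B, align 8] → 48
@48: gid [8B, align 8] → 56
@56: pid [4B, align 4] → 60
@60: prio [1B, align 1] → 61
+3 tail pad (align 8)
size 64, align 8
array of 25: 25 × 64 = 1600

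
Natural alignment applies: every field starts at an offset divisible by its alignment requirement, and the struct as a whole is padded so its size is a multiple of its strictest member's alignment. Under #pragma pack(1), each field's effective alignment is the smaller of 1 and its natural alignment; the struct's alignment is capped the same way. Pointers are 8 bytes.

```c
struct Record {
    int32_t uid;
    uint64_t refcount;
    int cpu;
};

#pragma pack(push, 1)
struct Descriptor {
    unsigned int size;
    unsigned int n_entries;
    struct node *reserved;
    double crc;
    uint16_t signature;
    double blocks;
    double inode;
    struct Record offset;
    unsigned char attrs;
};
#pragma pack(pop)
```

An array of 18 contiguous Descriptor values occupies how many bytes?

Record: uid at 0 (size 4, align 4) → ends 4; pad 4 to align 8 for refcount; refcount at 8 (size 8, align 8) → ends 16; cpu at 16 (size 4, align 4) → ends 20; tail pad 4 to reach multiple of 8; total 24 bytes, alignment 8
size at 0 (size 4, align 1) → ends 4
n_entries at 4 (size 4, align 1) → ends 8
reserved at 8 (size 8, align 1) → ends 16
crc at 16 (size 8, align 1) → ends 24
signature at 24 (size 2, align 1) → ends 26
blocks at 26 (size 8, align 1) → ends 34
inode at 34 (size 8, align 1) → ends 42
offset at 42 (size 24, align 1) → ends 66
attrs at 66 (size 1, align 1) → ends 67
total 67 bytes, alignment 1
array of 18: 18 × 67 = 1206

1206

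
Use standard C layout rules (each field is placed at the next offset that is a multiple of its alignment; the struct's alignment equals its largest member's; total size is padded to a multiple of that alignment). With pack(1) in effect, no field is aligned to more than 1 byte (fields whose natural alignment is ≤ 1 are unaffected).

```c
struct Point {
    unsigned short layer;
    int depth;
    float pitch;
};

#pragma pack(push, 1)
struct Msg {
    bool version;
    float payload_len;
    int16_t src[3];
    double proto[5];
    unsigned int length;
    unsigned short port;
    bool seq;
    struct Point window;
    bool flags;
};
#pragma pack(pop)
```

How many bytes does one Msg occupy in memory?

Point: @0: layer [2B, align 2] → 2; +2 pad (align 4); @4: depth [4B, align 4] → 8; @8: pitch [4B, align 4] → 12; size 12, align 4
@0: version [1B, align 1] → 1
@1: payload_len [4B, align 1] → 5
@5: src [6B, align 1] → 11
@11: proto [40B, align 1] → 51
@51: length [4B, align 1] → 55
@55: port [2B, align 1] → 57
@57: seq [1B, align 1] → 58
@58: window [12B, align 1] → 70
@70: flags [1B, align 1] → 71
size 71, align 1

71 bytes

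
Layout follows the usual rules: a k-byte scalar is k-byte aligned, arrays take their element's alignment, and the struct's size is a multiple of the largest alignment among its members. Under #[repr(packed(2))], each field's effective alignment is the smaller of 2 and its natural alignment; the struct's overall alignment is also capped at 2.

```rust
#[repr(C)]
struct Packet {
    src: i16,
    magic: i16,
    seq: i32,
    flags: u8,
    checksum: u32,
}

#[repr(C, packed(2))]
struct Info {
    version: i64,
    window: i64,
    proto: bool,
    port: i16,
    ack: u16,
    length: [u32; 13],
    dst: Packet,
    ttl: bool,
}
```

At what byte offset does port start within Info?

18

Packet: src at 0 (size 2, align 2) → ends 2; magic at 2 (size 2, align 2) → ends 4; seq at 4 (size 4, align 4) → ends 8; flags at 8 (size 1, align 1) → ends 9; pad 3 to align 4 for checksum; checksum at 12 (size 4, align 4) → ends 16; total 16 bytes, alignment 4
version at 0 (size 8, align 2) → ends 8
window at 8 (size 8, align 2) → ends 16
proto at 16 (size 1, align 1) → ends 17
pad 1 to align 2 for port
port at 18 (size 2, align 2) → ends 20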